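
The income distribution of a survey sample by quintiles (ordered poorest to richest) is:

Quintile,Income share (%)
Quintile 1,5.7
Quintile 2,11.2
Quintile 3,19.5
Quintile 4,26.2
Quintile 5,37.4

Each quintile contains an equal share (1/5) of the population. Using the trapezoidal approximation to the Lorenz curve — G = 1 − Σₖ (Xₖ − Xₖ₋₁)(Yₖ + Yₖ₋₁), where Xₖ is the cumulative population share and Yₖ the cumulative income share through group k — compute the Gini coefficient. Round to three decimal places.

Cumulative income shares Yₖ: 0.0570, 0.1690, 0.3640, 0.6260, 1.0000
Σ (Xₖ−Xₖ₋₁)(Yₖ+Yₖ₋₁) = (1/5)(0.0570+0.0000) + (1/5)(0.1690+0.0570) + (1/5)(0.3640+0.1690) + (1/5)(0.6260+0.3640) + (1/5)(1.0000+0.6260)
  = 0.0114 + 0.0452 + 0.1066 + 0.1980 + 0.3252 = 0.6864
G = 1 − 0.6864 = 0.3136

0.314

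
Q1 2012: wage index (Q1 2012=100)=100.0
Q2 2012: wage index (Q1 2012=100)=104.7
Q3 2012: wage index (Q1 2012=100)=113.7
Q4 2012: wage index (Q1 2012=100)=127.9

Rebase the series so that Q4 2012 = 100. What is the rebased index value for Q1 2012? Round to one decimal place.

78.2

Rebased(Q1 2012) = 100.0 / 127.9 × 100 = 78.1861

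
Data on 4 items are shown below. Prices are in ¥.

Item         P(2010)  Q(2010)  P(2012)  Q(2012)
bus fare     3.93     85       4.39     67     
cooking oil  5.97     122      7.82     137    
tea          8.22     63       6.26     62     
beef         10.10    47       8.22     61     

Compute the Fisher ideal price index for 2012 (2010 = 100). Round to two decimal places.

102.38

Laspeyres component (base-period weights):
ΣP(2012)Q(2010) = 4.39×85 + 7.82×122 + 6.26×63 + 8.22×47 = 373.15 + 954.04 + 394.38 + 386.34 = 2107.91
ΣP(2010)Q(2010) = 3.93×85 + 5.97×122 + 8.22×63 + 10.10×47 = 334.05 + 728.34 + 517.86 + 474.7 = 2054.95
L = 2107.91 / 2054.95 × 100 = 102.5772
Paasche component (current-period weights):
ΣP(2012)Q(2012) = 4.39×67 + 7.82×137 + 6.26×62 + 8.22×61 = 294.13 + 1071.34 + 388.12 + 501.42 = 2255.01
ΣP(2010)Q(2012) = 3.93×67 + 5.97×137 + 8.22×62 + 10.10×61 = 263.31 + 817.89 + 509.64 + 616.1 = 2206.94
P = 2255.01 / 2206.94 × 100 = 102.1781
Fisher = √(L × P) = √(102.5772 × 102.1781) = 102.3775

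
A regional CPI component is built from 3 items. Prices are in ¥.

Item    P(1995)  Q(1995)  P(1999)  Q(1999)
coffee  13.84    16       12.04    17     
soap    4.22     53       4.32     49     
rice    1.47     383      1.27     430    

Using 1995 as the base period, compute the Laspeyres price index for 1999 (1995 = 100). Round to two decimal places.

Laspeyres price index uses base-period quantities as weights.
ΣP(1999)·Q(1995) = 12.04×16 + 4.32×53 + 1.27×383 = 192.64 + 228.96 + 486.41 = 908.01
ΣP(1995)·Q(1995) = 13.84×16 + 4.22×53 + 1.47×383 = 221.44 + 223.66 + 563.01 = 1008.11
Index = 908.01 / 1008.11 × 100 = 90.0705

90.07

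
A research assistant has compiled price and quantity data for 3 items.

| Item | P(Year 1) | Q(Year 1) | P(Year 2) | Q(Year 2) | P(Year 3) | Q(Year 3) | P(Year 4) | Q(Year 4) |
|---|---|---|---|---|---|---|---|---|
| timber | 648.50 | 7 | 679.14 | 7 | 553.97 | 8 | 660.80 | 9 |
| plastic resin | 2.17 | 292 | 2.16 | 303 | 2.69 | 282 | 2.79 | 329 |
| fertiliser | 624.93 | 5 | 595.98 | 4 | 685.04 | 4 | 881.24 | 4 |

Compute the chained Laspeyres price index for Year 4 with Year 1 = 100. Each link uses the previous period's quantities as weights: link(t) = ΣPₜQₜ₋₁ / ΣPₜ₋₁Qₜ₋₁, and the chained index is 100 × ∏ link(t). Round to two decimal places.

116.38

Link Year 1→Year 2:
ΣP(Year 2)Q(Year 1) = 679.14×7 + 2.16×292 + 595.98×5 = 4753.98 + 630.72 + 2979.9 = 8364.6
ΣP(Year 1)Q(Year 1) = 648.50×7 + 2.17×292 + 624.93×5 = 4539.5 + 633.64 + 3124.65 = 8297.79
link = 8364.6/8297.79 = 1.008052
Link Year 2→Year 3:
ΣP(Year 3)Q(Year 2) = 553.97×7 + 2.69×303 + 685.04×4 = 3877.79 + 815.07 + 2740.16 = 7433.02
ΣP(Year 2)Q(Year 2) = 679.14×7 + 2.16×303 + 595.98×4 = 4753.98 + 654.48 + 2383.92 = 7792.38
link = 7433.02/7792.38 = 0.953883
Link Year 3→Year 4:
ΣP(Year 4)Q(Year 3) = 660.80×8 + 2.79×282 + 881.24×4 = 5286.4 + 786.78 + 3524.96 = 9598.14
ΣP(Year 3)Q(Year 3) = 553.97×8 + 2.69×282 + 685.04×4 = 4431.76 + 758.58 + 2740.16 = 7930.5
link = 9598.14/7930.5 = 1.210282
Chained index = 100 × 1.008052 × 0.953883 × 1.210282 = 116.3763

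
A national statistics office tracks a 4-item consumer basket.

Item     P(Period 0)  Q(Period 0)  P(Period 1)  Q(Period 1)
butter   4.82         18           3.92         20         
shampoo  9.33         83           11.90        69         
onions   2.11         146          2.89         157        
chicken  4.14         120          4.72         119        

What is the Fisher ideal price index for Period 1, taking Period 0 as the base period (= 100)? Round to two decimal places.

122.64

Laspeyres component (base-period weights):
ΣP(Period 1)Q(Period 0) = 3.92×18 + 11.90×83 + 2.89×146 + 4.72×120 = 70.56 + 987.7 + 421.94 + 566.4 = 2046.6
ΣP(Period 0)Q(Period 0) = 4.82×18 + 9.33×83 + 2.11×146 + 4.14×120 = 86.76 + 774.39 + 308.06 + 496.8 = 1666.01
L = 2046.6 / 1666.01 × 100 = 122.8444
Paasche component (current-period weights):
ΣP(Period 1)Q(Period 1) = 3.92×20 + 11.90×69 + 2.89×157 + 4.72×119 = 78.4 + 821.1 + 453.73 + 561.68 = 1914.91
ΣP(Period 0)Q(Period 1) = 4.82×20 + 9.33×69 + 2.11×157 + 4.14×119 = 96.4 + 643.77 + 331.27 + 492.66 = 1564.1
P = 1914.91 / 1564.1 × 100 = 122.4289
Fisher = √(L × P) = √(122.8444 × 122.4289) = 122.6365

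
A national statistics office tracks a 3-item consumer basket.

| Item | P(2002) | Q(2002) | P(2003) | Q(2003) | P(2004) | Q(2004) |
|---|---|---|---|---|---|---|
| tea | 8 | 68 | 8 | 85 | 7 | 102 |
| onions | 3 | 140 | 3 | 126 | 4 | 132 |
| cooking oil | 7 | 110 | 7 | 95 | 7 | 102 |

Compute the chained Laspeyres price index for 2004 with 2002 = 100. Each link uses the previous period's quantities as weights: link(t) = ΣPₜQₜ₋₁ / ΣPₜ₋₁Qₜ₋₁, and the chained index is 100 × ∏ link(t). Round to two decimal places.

102.38

Link 2002→2003:
ΣP(2003)Q(2002) = 8×68 + 3×140 + 7×110 = 544 + 420 + 770 = 1734
ΣP(2002)Q(2002) = 8×68 + 3×140 + 7×110 = 544 + 420 + 770 = 1734
link = 1734/1734 = 1.000000
Link 2003→2004:
ΣP(2004)Q(2003) = 7×85 + 4×126 + 7×95 = 595 + 504 + 665 = 1764
ΣP(2003)Q(2003) = 8×85 + 3×126 + 7×95 = 680 + 378 + 665 = 1723
link = 1764/1723 = 1.023796
Chained index = 100 × 1.000000 × 1.023796 = 102.3796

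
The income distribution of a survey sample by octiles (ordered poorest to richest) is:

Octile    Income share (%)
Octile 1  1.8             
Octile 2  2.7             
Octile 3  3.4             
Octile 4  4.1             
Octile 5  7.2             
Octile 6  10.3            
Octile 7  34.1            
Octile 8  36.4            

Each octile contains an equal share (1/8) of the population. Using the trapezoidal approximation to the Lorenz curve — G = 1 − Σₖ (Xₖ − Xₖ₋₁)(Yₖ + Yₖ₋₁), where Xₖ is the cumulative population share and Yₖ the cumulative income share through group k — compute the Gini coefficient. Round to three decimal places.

0.529

Cumulative income shares Yₖ: 0.0180, 0.0450, 0.0790, 0.1200, 0.1920, 0.2950, 0.6360, 1.0000
Σ (Xₖ−Xₖ₋₁)(Yₖ+Yₖ₋₁) = (1/8)(0.0180+0.0000) + (1/8)(0.0450+0.0180) + (1/8)(0.0790+0.0450) + (1/8)(0.1200+0.0790) + (1/8)(0.1920+0.1200) + (1/8)(0.2950+0.1920) + (1/8)(0.6360+0.2950) + (1/8)(1.0000+0.6360)
  = 0.0023 + 0.0079 + 0.0155 + 0.0249 + 0.0390 + 0.0609 + 0.1164 + 0.2045 = 0.4713
G = 1 − 0.4713 = 0.5287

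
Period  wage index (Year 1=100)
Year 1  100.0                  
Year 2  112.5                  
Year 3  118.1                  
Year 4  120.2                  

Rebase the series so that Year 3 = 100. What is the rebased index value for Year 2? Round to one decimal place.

95.3

Rebased(Year 2) = 112.5 / 118.1 × 100 = 95.2583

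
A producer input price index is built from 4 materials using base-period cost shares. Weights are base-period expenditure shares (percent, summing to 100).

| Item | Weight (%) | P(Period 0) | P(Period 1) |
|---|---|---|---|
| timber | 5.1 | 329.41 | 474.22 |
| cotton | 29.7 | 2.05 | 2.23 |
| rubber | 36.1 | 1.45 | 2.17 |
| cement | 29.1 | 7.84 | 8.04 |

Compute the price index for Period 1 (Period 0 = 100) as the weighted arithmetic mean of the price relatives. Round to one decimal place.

123.5

timber: 5.1 × (474.22/329.41) = 5.1 × 1.439604 = 7.3420
cotton: 29.7 × (2.23/2.05) = 29.7 × 1.087805 = 32.3078
rubber: 36.1 × (2.17/1.45) = 36.1 × 1.496552 = 54.0255
cement: 29.1 × (8.04/7.84) = 29.1 × 1.025510 = 29.8423
Index = Σ wᵢ·(p₁ᵢ/p₀ᵢ) = 7.3420 + 32.3078 + 54.0255 + 29.8423 = 123.5177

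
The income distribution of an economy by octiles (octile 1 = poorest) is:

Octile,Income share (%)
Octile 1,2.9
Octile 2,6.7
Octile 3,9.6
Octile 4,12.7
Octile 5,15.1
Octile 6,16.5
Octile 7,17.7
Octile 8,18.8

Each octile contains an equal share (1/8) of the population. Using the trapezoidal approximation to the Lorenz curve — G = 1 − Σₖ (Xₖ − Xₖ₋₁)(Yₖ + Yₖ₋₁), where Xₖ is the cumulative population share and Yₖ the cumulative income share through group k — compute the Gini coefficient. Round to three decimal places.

0.237

Cumulative income shares Yₖ: 0.0290, 0.0960, 0.1920, 0.3190, 0.4700, 0.6350, 0.8120, 1.0000
Σ (Xₖ−Xₖ₋₁)(Yₖ+Yₖ₋₁) = (1/8)(0.0290+0.0000) + (1/8)(0.0960+0.0290) + (1/8)(0.1920+0.0960) + (1/8)(0.3190+0.1920) + (1/8)(0.4700+0.3190) + (1/8)(0.6350+0.4700) + (1/8)(0.8120+0.6350) + (1/8)(1.0000+0.8120)
  = 0.0036 + 0.0156 + 0.0360 + 0.0639 + 0.0986 + 0.1381 + 0.1809 + 0.2265 = 0.7632
G = 1 − 0.7632 = 0.2368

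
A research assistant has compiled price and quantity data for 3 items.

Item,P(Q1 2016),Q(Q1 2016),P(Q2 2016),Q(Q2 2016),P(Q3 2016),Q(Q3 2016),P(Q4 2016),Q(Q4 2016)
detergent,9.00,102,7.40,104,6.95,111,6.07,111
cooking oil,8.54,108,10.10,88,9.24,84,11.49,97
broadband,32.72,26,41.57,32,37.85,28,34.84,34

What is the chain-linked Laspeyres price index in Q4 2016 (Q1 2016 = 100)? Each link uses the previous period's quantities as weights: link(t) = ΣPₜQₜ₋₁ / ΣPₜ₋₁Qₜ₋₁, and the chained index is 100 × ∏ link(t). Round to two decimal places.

100.23

Link Q1 2016→Q2 2016:
ΣP(Q2 2016)Q(Q1 2016) = 7.40×102 + 10.10×108 + 41.57×26 = 754.8 + 1090.8 + 1080.82 = 2926.42
ΣP(Q1 2016)Q(Q1 2016) = 9.00×102 + 8.54×108 + 32.72×26 = 918 + 922.32 + 850.72 = 2691.04
link = 2926.42/2691.04 = 1.087468
Link Q2 2016→Q3 2016:
ΣP(Q3 2016)Q(Q2 2016) = 6.95×104 + 9.24×88 + 37.85×32 = 722.8 + 813.12 + 1211.2 = 2747.12
ΣP(Q2 2016)Q(Q2 2016) = 7.40×104 + 10.10×88 + 41.57×32 = 769.6 + 888.8 + 1330.24 = 2988.64
link = 2747.12/2988.64 = 0.919187
Link Q3 2016→Q4 2016:
ΣP(Q4 2016)Q(Q3 2016) = 6.07×111 + 11.49×84 + 34.84×28 = 673.77 + 965.16 + 975.52 = 2614.45
ΣP(Q3 2016)Q(Q3 2016) = 6.95×111 + 9.24×84 + 37.85×28 = 771.45 + 776.16 + 1059.8 = 2607.41
link = 2614.45/2607.41 = 1.002700
Chained index = 100 × 1.087468 × 0.919187 × 1.002700 = 100.2286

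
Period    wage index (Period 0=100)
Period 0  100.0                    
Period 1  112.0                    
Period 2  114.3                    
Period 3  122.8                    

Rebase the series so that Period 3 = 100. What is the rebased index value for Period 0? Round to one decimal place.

Rebased(Period 0) = 100.0 / 122.8 × 100 = 81.4332

81.4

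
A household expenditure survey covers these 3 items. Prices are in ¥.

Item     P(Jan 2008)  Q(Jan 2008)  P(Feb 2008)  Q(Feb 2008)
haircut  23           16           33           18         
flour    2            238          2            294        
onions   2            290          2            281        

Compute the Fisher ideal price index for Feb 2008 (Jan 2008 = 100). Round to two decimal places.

Laspeyres component (base-period weights):
ΣP(Feb 2008)Q(Jan 2008) = 33×16 + 2×238 + 2×290 = 528 + 476 + 580 = 1584
ΣP(Jan 2008)Q(Jan 2008) = 23×16 + 2×238 + 2×290 = 368 + 476 + 580 = 1424
L = 1584 / 1424 × 100 = 111.2360
Paasche component (current-period weights):
ΣP(Feb 2008)Q(Feb 2008) = 33×18 + 2×294 + 2×281 = 594 + 588 + 562 = 1744
ΣP(Jan 2008)Q(Feb 2008) = 23×18 + 2×294 + 2×281 = 414 + 588 + 562 = 1564
P = 1744 / 1564 × 100 = 111.5090
Fisher = √(L × P) = √(111.2360 × 111.5090) = 111.3724

111.37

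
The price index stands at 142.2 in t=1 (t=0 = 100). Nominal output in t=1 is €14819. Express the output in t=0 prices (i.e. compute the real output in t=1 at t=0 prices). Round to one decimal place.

Real = Nominal ÷ (Index/100) = 14819 ÷ (142.2/100)
     = 14819 ÷ 1.422 = 10421.2377

10421.2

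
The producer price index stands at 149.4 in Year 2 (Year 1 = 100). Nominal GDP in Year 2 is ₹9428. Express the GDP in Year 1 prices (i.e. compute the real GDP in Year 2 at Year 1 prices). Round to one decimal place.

Real = Nominal ÷ (Index/100) = 9428 ÷ (149.4/100)
     = 9428 ÷ 1.494 = 6310.5756

6310.6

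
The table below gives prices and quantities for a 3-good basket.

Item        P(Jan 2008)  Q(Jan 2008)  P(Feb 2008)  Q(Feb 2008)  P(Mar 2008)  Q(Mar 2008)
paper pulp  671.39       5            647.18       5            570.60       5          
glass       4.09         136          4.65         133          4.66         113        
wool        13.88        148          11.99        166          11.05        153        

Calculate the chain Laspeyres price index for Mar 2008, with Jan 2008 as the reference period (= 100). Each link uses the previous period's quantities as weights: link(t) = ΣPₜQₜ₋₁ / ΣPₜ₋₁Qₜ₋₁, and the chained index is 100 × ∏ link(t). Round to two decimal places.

85.86

Link Jan 2008→Feb 2008:
ΣP(Feb 2008)Q(Jan 2008) = 647.18×5 + 4.65×136 + 11.99×148 = 3235.9 + 632.4 + 1774.52 = 5642.82
ΣP(Jan 2008)Q(Jan 2008) = 671.39×5 + 4.09×136 + 13.88×148 = 3356.95 + 556.24 + 2054.24 = 5967.43
link = 5642.82/5967.43 = 0.945603
Link Feb 2008→Mar 2008:
ΣP(Mar 2008)Q(Feb 2008) = 570.60×5 + 4.66×133 + 11.05×166 = 2853 + 619.78 + 1834.3 = 5307.08
ΣP(Feb 2008)Q(Feb 2008) = 647.18×5 + 4.65×133 + 11.99×166 = 3235.9 + 618.45 + 1990.34 = 5844.69
link = 5307.08/5844.69 = 0.908017
Chained index = 100 × 0.945603 × 0.908017 = 85.8624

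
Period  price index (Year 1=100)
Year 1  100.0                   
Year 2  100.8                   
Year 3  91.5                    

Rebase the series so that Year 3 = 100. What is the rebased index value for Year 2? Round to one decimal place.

110.2

Rebased(Year 2) = 100.8 / 91.5 × 100 = 110.1639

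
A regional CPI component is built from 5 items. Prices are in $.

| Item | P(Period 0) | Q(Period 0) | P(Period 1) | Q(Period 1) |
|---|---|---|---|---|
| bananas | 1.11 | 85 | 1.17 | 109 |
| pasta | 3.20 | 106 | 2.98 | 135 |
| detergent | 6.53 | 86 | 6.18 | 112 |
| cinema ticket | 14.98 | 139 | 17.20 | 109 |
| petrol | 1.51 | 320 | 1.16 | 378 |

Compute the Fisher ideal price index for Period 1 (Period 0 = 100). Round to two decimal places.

Laspeyres component (base-period weights):
ΣP(Period 1)Q(Period 0) = 1.17×85 + 2.98×106 + 6.18×86 + 17.20×139 + 1.16×320 = 99.45 + 315.88 + 531.48 + 2390.8 + 371.2 = 3708.81
ΣP(Period 0)Q(Period 0) = 1.11×85 + 3.20×106 + 6.53×86 + 14.98×139 + 1.51×320 = 94.35 + 339.2 + 561.58 + 2082.22 + 483.2 = 3560.55
L = 3708.81 / 3560.55 × 100 = 104.1640
Paasche component (current-period weights):
ΣP(Period 1)Q(Period 1) = 1.17×109 + 2.98×135 + 6.18×112 + 17.20×109 + 1.16×378 = 127.53 + 402.3 + 692.16 + 1874.8 + 438.48 = 3535.27
ΣP(Period 0)Q(Period 1) = 1.11×109 + 3.20×135 + 6.53×112 + 14.98×109 + 1.51×378 = 120.99 + 432 + 731.36 + 1632.82 + 570.78 = 3487.95
P = 3535.27 / 3487.95 × 100 = 101.3567
Fisher = √(L × P) = √(104.1640 × 101.3567) = 102.7507

102.75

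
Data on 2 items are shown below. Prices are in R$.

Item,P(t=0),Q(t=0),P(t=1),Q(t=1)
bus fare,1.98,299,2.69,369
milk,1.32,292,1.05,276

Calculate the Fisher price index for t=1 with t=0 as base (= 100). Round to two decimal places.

115.37

Laspeyres component (base-period weights):
ΣP(t=1)Q(t=0) = 2.69×299 + 1.05×292 = 804.31 + 306.6 = 1110.91
ΣP(t=0)Q(t=0) = 1.98×299 + 1.32×292 = 592.02 + 385.44 = 977.46
L = 1110.91 / 977.46 × 100 = 113.6527
Paasche component (current-period weights):
ΣP(t=1)Q(t=1) = 2.69×369 + 1.05×276 = 992.61 + 289.8 = 1282.41
ΣP(t=0)Q(t=1) = 1.98×369 + 1.32×276 = 730.62 + 364.32 = 1094.94
P = 1282.41 / 1094.94 × 100 = 117.1215
Fisher = √(L × P) = √(113.6527 × 117.1215) = 115.3741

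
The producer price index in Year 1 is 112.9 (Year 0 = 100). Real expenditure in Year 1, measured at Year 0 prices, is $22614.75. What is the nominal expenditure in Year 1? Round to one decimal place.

25532.1

Nominal = Real × (Index/100) = 22614.75 × (112.9/100)
        = 22614.75 × 1.129 = 25532.0527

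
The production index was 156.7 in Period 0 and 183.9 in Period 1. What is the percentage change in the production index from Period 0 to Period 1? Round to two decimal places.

Change = (183.9 − 156.7) / 156.7 × 100
       = 27.2 / 156.7 × 100 = 17.3580%

17.36%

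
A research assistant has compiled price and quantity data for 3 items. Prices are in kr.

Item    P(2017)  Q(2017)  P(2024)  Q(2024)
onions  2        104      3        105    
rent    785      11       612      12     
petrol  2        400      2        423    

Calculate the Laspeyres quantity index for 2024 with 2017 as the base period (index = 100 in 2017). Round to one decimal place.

108.6

Laspeyres quantity index uses base-period prices as weights.
ΣP(2017)·Q(2024) = 2×105 + 785×12 + 2×423 = 210 + 9420 + 846 = 10476
ΣP(2017)·Q(2017) = 2×104 + 785×11 + 2×400 = 208 + 8635 + 800 = 9643
Index = 10476 / 9643 × 100 = 108.6384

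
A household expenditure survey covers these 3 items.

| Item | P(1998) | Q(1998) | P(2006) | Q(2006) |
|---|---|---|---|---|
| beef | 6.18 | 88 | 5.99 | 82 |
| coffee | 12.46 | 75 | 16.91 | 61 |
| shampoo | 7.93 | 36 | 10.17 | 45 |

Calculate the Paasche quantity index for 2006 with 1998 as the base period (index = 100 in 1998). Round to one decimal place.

91.6

Paasche quantity index uses current-period prices as weights.
ΣP(2006)·Q(2006) = 5.99×82 + 16.91×61 + 10.17×45 = 491.18 + 1031.51 + 457.65 = 1980.34
ΣP(2006)·Q(1998) = 5.99×88 + 16.91×75 + 10.17×36 = 527.12 + 1268.25 + 366.12 = 2161.49
Index = 1980.34 / 2161.49 × 100 = 91.6192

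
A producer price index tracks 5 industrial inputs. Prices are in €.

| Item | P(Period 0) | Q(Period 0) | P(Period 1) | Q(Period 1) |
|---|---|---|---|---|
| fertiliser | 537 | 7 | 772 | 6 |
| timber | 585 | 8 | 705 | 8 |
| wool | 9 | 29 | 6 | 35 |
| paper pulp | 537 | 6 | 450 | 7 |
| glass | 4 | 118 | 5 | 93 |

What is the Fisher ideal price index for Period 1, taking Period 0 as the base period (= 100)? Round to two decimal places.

115.60

Laspeyres component (base-period weights):
ΣP(Period 1)Q(Period 0) = 772×7 + 705×8 + 6×29 + 450×6 + 5×118 = 5404 + 5640 + 174 + 2700 + 590 = 14508
ΣP(Period 0)Q(Period 0) = 537×7 + 585×8 + 9×29 + 537×6 + 4×118 = 3759 + 4680 + 261 + 3222 + 472 = 12394
L = 14508 / 12394 × 100 = 117.0566
Paasche component (current-period weights):
ΣP(Period 1)Q(Period 1) = 772×6 + 705×8 + 6×35 + 450×7 + 5×93 = 4632 + 5640 + 210 + 3150 + 465 = 14097
ΣP(Period 0)Q(Period 1) = 537×6 + 585×8 + 9×35 + 537×7 + 4×93 = 3222 + 4680 + 315 + 3759 + 372 = 12348
P = 14097 / 12348 × 100 = 114.1642
Fisher = √(L × P) = √(117.0566 × 114.1642) = 115.6014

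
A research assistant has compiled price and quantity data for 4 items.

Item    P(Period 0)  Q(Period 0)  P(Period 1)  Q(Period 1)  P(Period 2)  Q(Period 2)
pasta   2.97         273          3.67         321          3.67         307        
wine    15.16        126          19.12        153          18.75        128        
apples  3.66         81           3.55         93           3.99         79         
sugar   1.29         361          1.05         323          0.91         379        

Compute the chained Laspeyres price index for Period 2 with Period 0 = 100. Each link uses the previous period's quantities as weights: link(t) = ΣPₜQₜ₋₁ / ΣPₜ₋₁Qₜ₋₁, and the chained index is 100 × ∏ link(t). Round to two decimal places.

Link Period 0→Period 1:
ΣP(Period 1)Q(Period 0) = 3.67×273 + 19.12×126 + 3.55×81 + 1.05×361 = 1001.91 + 2409.12 + 287.55 + 379.05 = 4077.63
ΣP(Period 0)Q(Period 0) = 2.97×273 + 15.16×126 + 3.66×81 + 1.29×361 = 810.81 + 1910.16 + 296.46 + 465.69 = 3483.12
link = 4077.63/3483.12 = 1.170683
Link Period 1→Period 2:
ΣP(Period 2)Q(Period 1) = 3.67×321 + 18.75×153 + 3.99×93 + 0.91×323 = 1178.07 + 2868.75 + 371.07 + 293.93 = 4711.82
ΣP(Period 1)Q(Period 1) = 3.67×321 + 19.12×153 + 3.55×93 + 1.05×323 = 1178.07 + 2925.36 + 330.15 + 339.15 = 4772.73
link = 4711.82/4772.73 = 0.987238
Chained index = 100 × 1.170683 × 0.987238 = 115.5743

115.57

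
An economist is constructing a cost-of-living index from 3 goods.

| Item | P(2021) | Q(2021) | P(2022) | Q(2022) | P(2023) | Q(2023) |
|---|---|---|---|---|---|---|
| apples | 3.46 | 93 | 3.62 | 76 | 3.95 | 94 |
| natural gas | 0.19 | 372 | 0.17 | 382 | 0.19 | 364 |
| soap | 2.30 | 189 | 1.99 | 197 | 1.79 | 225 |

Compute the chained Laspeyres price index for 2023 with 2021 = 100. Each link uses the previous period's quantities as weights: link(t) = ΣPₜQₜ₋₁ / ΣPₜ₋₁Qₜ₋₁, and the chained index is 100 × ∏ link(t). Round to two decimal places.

Link 2021→2022:
ΣP(2022)Q(2021) = 3.62×93 + 0.17×372 + 1.99×189 = 336.66 + 63.24 + 376.11 = 776.01
ΣP(2021)Q(2021) = 3.46×93 + 0.19×372 + 2.30×189 = 321.78 + 70.68 + 434.7 = 827.16
link = 776.01/827.16 = 0.938162
Link 2022→2023:
ΣP(2023)Q(2022) = 3.95×76 + 0.19×382 + 1.79×197 = 300.2 + 72.58 + 352.63 = 725.41
ΣP(2022)Q(2022) = 3.62×76 + 0.17×382 + 1.99×197 = 275.12 + 64.94 + 392.03 = 732.09
link = 725.41/732.09 = 0.990875
Chained index = 100 × 0.938162 × 0.990875 = 92.9602

92.96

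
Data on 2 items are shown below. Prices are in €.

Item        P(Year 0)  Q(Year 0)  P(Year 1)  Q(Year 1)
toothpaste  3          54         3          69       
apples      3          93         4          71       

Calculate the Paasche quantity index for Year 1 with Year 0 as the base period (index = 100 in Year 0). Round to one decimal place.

91.9

Paasche quantity index uses current-period prices as weights.
ΣP(Year 1)·Q(Year 1) = 3×69 + 4×71 = 207 + 284 = 491
ΣP(Year 1)·Q(Year 0) = 3×54 + 4×93 = 162 + 372 = 534
Index = 491 / 534 × 100 = 91.9476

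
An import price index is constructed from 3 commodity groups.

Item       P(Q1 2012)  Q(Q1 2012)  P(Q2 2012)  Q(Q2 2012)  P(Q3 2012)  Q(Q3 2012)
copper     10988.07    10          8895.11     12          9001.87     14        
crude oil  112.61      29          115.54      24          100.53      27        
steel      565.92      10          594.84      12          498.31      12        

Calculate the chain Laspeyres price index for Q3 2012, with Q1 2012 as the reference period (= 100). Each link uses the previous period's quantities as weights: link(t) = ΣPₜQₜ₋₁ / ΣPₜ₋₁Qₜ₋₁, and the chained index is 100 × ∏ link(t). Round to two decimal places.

Link Q1 2012→Q2 2012:
ΣP(Q2 2012)Q(Q1 2012) = 8895.11×10 + 115.54×29 + 594.84×10 = 88951.1 + 3350.66 + 5948.4 = 98250.16
ΣP(Q1 2012)Q(Q1 2012) = 10988.07×10 + 112.61×29 + 565.92×10 = 109880.7 + 3265.69 + 5659.2 = 118805.59
link = 98250.16/118805.59 = 0.826983
Link Q2 2012→Q3 2012:
ΣP(Q3 2012)Q(Q2 2012) = 9001.87×12 + 100.53×24 + 498.31×12 = 108022.44 + 2412.72 + 5979.72 = 116414.88
ΣP(Q2 2012)Q(Q2 2012) = 8895.11×12 + 115.54×24 + 594.84×12 = 106741.32 + 2772.96 + 7138.08 = 116652.36
link = 116414.88/116652.36 = 0.997964
Chained index = 100 × 0.826983 × 0.997964 = 82.5299

82.53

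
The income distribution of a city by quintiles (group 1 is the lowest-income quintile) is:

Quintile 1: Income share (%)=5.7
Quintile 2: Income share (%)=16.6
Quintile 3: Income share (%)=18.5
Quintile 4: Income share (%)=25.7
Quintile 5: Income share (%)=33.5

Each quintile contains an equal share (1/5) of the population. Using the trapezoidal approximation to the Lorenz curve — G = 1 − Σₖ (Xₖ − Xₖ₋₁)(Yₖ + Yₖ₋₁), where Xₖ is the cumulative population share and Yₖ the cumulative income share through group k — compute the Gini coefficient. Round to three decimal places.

Cumulative income shares Yₖ: 0.0570, 0.2230, 0.4080, 0.6650, 1.0000
Σ (Xₖ−Xₖ₋₁)(Yₖ+Yₖ₋₁) = (1/5)(0.0570+0.0000) + (1/5)(0.2230+0.0570) + (1/5)(0.4080+0.2230) + (1/5)(0.6650+0.4080) + (1/5)(1.0000+0.6650)
  = 0.0114 + 0.0560 + 0.1262 + 0.2146 + 0.3330 = 0.7412
G = 1 − 0.7412 = 0.2588

0.259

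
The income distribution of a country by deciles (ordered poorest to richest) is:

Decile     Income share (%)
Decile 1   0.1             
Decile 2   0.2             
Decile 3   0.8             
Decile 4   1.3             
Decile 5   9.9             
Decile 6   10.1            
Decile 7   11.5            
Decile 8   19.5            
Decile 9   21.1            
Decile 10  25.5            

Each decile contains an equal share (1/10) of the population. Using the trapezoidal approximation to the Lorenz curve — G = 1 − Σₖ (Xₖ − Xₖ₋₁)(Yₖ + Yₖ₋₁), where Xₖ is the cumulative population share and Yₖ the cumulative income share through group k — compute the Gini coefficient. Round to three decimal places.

0.499

Cumulative income shares Yₖ: 0.0010, 0.0030, 0.0110, 0.0240, 0.1230, 0.2240, 0.3390, 0.5340, 0.7450, 1.0000
Σ (Xₖ−Xₖ₋₁)(Yₖ+Yₖ₋₁) = (1/10)(0.0010+0.0000) + (1/10)(0.0030+0.0010) + (1/10)(0.0110+0.0030) + (1/10)(0.0240+0.0110) + (1/10)(0.1230+0.0240) + (1/10)(0.2240+0.1230) + (1/10)(0.3390+0.2240) + (1/10)(0.5340+0.3390) + (1/10)(0.7450+0.5340) + (1/10)(1.0000+0.7450)
  = 0.0001 + 0.0004 + 0.0014 + 0.0035 + 0.0147 + 0.0347 + 0.0563 + 0.0873 + 0.1279 + 0.1745 = 0.5008
G = 1 − 0.5008 = 0.4992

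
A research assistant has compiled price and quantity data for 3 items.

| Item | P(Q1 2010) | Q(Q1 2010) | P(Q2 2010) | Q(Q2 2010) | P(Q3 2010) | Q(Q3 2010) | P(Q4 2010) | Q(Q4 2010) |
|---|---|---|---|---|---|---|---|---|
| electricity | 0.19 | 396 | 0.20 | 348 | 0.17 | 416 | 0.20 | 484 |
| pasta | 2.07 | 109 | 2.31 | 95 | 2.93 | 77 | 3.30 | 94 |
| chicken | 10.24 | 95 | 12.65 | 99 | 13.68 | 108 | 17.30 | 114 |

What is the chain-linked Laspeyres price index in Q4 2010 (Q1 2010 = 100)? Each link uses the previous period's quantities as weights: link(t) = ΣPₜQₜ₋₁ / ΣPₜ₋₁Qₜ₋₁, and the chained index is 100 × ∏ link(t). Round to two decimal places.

164.25

Link Q1 2010→Q2 2010:
ΣP(Q2 2010)Q(Q1 2010) = 0.20×396 + 2.31×109 + 12.65×95 = 79.2 + 251.79 + 1201.75 = 1532.74
ΣP(Q1 2010)Q(Q1 2010) = 0.19×396 + 2.07×109 + 10.24×95 = 75.24 + 225.63 + 972.8 = 1273.67
link = 1532.74/1273.67 = 1.203404
Link Q2 2010→Q3 2010:
ΣP(Q3 2010)Q(Q2 2010) = 0.17×348 + 2.93×95 + 13.68×99 = 59.16 + 278.35 + 1354.32 = 1691.83
ΣP(Q2 2010)Q(Q2 2010) = 0.20×348 + 2.31×95 + 12.65×99 = 69.6 + 219.45 + 1252.35 = 1541.4
link = 1691.83/1541.4 = 1.097593
Link Q3 2010→Q4 2010:
ΣP(Q4 2010)Q(Q3 2010) = 0.20×416 + 3.30×77 + 17.30×108 = 83.2 + 254.1 + 1868.4 = 2205.7
ΣP(Q3 2010)Q(Q3 2010) = 0.17×416 + 2.93×77 + 13.68×108 = 70.72 + 225.61 + 1477.44 = 1773.77
link = 2205.7/1773.77 = 1.243510
Chained index = 100 × 1.203404 × 1.097593 × 1.243510 = 164.2488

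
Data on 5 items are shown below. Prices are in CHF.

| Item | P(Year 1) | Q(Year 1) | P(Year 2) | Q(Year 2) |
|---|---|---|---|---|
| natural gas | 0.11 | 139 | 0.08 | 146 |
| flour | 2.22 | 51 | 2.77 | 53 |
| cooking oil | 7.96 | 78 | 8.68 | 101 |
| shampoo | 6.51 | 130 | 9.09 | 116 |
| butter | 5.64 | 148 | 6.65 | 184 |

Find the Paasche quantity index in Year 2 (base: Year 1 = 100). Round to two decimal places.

Paasche quantity index uses current-period prices as weights.
ΣP(Year 2)·Q(Year 2) = 0.08×146 + 2.77×53 + 8.68×101 + 9.09×116 + 6.65×184 = 11.68 + 146.81 + 876.68 + 1054.44 + 1223.6 = 3313.21
ΣP(Year 2)·Q(Year 1) = 0.08×139 + 2.77×51 + 8.68×78 + 9.09×130 + 6.65×148 = 11.12 + 141.27 + 677.04 + 1181.7 + 984.2 = 2995.33
Index = 3313.21 / 2995.33 × 100 = 110.6125

110.61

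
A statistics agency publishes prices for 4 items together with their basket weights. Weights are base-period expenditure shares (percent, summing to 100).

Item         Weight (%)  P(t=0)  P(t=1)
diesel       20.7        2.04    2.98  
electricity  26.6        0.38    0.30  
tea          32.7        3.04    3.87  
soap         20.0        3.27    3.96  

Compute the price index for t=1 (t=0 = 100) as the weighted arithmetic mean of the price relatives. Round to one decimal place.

diesel: 20.7 × (2.98/2.04) = 20.7 × 1.460784 = 30.2382
electricity: 26.6 × (0.30/0.38) = 26.6 × 0.789474 = 21.0000
tea: 32.7 × (3.87/3.04) = 32.7 × 1.273026 = 41.6280
soap: 20.0 × (3.96/3.27) = 20.0 × 1.211009 = 24.2202
Index = Σ wᵢ·(p₁ᵢ/p₀ᵢ) = 30.2382 + 21.0000 + 41.6280 + 24.2202 = 117.0864

117.1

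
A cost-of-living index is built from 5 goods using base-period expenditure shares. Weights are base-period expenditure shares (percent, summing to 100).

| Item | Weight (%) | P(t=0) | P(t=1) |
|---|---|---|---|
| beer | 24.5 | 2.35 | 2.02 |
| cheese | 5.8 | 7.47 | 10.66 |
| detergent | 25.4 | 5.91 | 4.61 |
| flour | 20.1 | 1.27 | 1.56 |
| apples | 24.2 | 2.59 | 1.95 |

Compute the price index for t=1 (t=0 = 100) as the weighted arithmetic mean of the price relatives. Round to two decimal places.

beer: 24.5 × (2.02/2.35) = 24.5 × 0.859574 = 21.0596
cheese: 5.8 × (10.66/7.47) = 5.8 × 1.427041 = 8.2768
detergent: 25.4 × (4.61/5.91) = 25.4 × 0.780034 = 19.8129
flour: 20.1 × (1.56/1.27) = 20.1 × 1.228346 = 24.6898
apples: 24.2 × (1.95/2.59) = 24.2 × 0.752896 = 18.2201
Index = Σ wᵢ·(p₁ᵢ/p₀ᵢ) = 21.0596 + 8.2768 + 19.8129 + 24.6898 + 18.2201 = 92.0591

92.06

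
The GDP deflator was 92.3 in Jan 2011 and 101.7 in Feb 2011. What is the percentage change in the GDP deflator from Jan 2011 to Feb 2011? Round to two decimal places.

10.18%

Change = (101.7 − 92.3) / 92.3 × 100
       = 9.4 / 92.3 × 100 = 10.1842%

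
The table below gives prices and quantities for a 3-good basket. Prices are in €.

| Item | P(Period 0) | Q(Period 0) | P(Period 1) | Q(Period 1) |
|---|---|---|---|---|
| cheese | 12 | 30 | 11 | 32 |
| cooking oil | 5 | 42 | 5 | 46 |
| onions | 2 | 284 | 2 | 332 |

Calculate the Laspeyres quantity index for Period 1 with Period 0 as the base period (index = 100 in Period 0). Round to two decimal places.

Laspeyres quantity index uses base-period prices as weights.
ΣP(Period 0)·Q(Period 1) = 12×32 + 5×46 + 2×332 = 384 + 230 + 664 = 1278
ΣP(Period 0)·Q(Period 0) = 12×30 + 5×42 + 2×284 = 360 + 210 + 568 = 1138
Index = 1278 / 1138 × 100 = 112.3023

112.30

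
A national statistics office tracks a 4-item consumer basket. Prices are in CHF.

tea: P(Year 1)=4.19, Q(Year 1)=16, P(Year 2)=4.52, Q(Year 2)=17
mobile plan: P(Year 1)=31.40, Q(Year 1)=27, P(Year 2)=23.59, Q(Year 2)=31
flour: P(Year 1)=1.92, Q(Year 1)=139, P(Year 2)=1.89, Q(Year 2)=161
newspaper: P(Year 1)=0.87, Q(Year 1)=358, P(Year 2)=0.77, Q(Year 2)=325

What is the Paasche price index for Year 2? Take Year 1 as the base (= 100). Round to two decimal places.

83.27

Paasche price index uses current-period quantities as weights.
ΣP(Year 2)·Q(Year 2) = 4.52×17 + 23.59×31 + 1.89×161 + 0.77×325 = 76.84 + 731.29 + 304.29 + 250.25 = 1362.67
ΣP(Year 1)·Q(Year 2) = 4.19×17 + 31.40×31 + 1.92×161 + 0.87×325 = 71.23 + 973.4 + 309.12 + 282.75 = 1636.5
Index = 1362.67 / 1636.5 × 100 = 83.2673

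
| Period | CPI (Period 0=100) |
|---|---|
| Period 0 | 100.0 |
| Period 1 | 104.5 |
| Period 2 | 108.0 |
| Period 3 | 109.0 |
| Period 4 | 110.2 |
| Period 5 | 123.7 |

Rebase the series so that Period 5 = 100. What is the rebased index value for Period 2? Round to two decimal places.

87.31

Rebased(Period 2) = 108.0 / 123.7 × 100 = 87.3080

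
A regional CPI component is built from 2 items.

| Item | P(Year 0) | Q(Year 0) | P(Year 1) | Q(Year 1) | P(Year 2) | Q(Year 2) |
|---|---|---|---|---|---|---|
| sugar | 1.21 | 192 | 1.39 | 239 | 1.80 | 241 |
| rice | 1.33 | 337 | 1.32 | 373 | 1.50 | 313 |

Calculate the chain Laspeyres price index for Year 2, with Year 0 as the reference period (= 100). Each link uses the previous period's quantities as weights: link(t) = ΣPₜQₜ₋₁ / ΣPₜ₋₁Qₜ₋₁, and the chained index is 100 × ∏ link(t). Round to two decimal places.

125.53

Link Year 0→Year 1:
ΣP(Year 1)Q(Year 0) = 1.39×192 + 1.32×337 = 266.88 + 444.84 = 711.72
ΣP(Year 0)Q(Year 0) = 1.21×192 + 1.33×337 = 232.32 + 448.21 = 680.53
link = 711.72/680.53 = 1.045832
Link Year 1→Year 2:
ΣP(Year 2)Q(Year 1) = 1.80×239 + 1.50×373 = 430.2 + 559.5 = 989.7
ΣP(Year 1)Q(Year 1) = 1.39×239 + 1.32×373 = 332.21 + 492.36 = 824.57
link = 989.7/824.57 = 1.200262
Chained index = 100 × 1.045832 × 1.200262 = 125.5272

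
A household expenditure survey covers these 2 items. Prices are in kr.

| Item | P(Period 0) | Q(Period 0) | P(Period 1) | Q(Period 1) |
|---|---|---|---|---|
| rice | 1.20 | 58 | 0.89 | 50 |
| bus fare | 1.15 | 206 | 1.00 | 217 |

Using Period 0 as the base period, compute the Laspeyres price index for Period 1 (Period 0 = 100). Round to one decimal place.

Laspeyres price index uses base-period quantities as weights.
ΣP(Period 1)·Q(Period 0) = 0.89×58 + 1.00×206 = 51.62 + 206 = 257.62
ΣP(Period 0)·Q(Period 0) = 1.20×58 + 1.15×206 = 69.6 + 236.9 = 306.5
Index = 257.62 / 306.5 × 100 = 84.0522

84.1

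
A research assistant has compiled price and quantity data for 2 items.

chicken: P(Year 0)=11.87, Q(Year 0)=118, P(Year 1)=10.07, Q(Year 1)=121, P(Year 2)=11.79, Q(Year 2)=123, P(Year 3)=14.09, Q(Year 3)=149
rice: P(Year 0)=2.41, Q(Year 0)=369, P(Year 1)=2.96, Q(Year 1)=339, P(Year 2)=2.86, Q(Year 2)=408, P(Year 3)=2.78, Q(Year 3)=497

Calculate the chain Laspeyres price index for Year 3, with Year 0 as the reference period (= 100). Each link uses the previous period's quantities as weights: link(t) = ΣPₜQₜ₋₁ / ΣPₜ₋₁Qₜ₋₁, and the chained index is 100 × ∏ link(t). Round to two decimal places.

Link Year 0→Year 1:
ΣP(Year 1)Q(Year 0) = 10.07×118 + 2.96×369 = 1188.26 + 1092.24 = 2280.5
ΣP(Year 0)Q(Year 0) = 11.87×118 + 2.41×369 = 1400.66 + 889.29 = 2289.95
link = 2280.5/2289.95 = 0.995873
Link Year 1→Year 2:
ΣP(Year 2)Q(Year 1) = 11.79×121 + 2.86×339 = 1426.59 + 969.54 = 2396.13
ΣP(Year 1)Q(Year 1) = 10.07×121 + 2.96×339 = 1218.47 + 1003.44 = 2221.91
link = 2396.13/2221.91 = 1.078410
Link Year 2→Year 3:
ΣP(Year 3)Q(Year 2) = 14.09×123 + 2.78×408 = 1733.07 + 1134.24 = 2867.31
ΣP(Year 2)Q(Year 2) = 11.79×123 + 2.86×408 = 1450.17 + 1166.88 = 2617.05
link = 2867.31/2617.05 = 1.095627
Chained index = 100 × 0.995873 × 1.078410 × 1.095627 = 117.6659

117.67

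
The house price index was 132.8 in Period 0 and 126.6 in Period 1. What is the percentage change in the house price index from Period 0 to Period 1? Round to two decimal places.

Change = (126.6 − 132.8) / 132.8 × 100
       = -6.2 / 132.8 × 100 = -4.6687%

-4.67%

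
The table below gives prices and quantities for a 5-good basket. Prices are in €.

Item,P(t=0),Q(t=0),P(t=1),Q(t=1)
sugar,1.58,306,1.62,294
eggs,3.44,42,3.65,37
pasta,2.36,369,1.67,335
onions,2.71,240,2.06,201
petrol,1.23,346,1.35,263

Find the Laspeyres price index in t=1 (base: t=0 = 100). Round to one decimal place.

86.5

Laspeyres price index uses base-period quantities as weights.
ΣP(t=1)·Q(t=0) = 1.62×306 + 3.65×42 + 1.67×369 + 2.06×240 + 1.35×346 = 495.72 + 153.3 + 616.23 + 494.4 + 467.1 = 2226.75
ΣP(t=0)·Q(t=0) = 1.58×306 + 3.44×42 + 2.36×369 + 2.71×240 + 1.23×346 = 483.48 + 144.48 + 870.84 + 650.4 + 425.58 = 2574.78
Index = 2226.75 / 2574.78 × 100 = 86.4831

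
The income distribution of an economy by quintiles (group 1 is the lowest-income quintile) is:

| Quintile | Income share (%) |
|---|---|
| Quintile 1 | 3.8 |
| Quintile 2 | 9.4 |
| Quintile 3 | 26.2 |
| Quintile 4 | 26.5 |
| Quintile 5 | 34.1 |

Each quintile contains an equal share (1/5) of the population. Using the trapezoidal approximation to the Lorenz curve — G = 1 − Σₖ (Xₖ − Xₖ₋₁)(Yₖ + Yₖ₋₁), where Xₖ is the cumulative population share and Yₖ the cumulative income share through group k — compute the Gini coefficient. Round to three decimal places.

0.311

Cumulative income shares Yₖ: 0.0380, 0.1320, 0.3940, 0.6590, 1.0000
Σ (Xₖ−Xₖ₋₁)(Yₖ+Yₖ₋₁) = (1/5)(0.0380+0.0000) + (1/5)(0.1320+0.0380) + (1/5)(0.3940+0.1320) + (1/5)(0.6590+0.3940) + (1/5)(1.0000+0.6590)
  = 0.0076 + 0.0340 + 0.1052 + 0.2106 + 0.3318 = 0.6892
G = 1 − 0.6892 = 0.3108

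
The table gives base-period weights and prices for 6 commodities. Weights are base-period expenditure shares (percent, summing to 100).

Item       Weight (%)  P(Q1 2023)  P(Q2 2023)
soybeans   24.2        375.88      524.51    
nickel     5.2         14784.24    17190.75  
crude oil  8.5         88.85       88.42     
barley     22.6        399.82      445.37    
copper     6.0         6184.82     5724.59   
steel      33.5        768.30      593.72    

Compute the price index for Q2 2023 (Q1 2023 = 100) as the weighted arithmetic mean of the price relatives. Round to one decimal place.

soybeans: 24.2 × (524.51/375.88) = 24.2 × 1.395419 = 33.7691
nickel: 5.2 × (17190.75/14784.24) = 5.2 × 1.162775 = 6.0464
crude oil: 8.5 × (88.42/88.85) = 8.5 × 0.995160 = 8.4589
barley: 22.6 × (445.37/399.82) = 22.6 × 1.113926 = 25.1747
copper: 6.0 × (5724.59/6184.82) = 6.0 × 0.925587 = 5.5535
steel: 33.5 × (593.72/768.30) = 33.5 × 0.772771 = 25.8878
Index = Σ wᵢ·(p₁ᵢ/p₀ᵢ) = 33.7691 + 6.0464 + 8.4589 + 25.1747 + 5.5535 + 25.8878 = 104.8905

104.9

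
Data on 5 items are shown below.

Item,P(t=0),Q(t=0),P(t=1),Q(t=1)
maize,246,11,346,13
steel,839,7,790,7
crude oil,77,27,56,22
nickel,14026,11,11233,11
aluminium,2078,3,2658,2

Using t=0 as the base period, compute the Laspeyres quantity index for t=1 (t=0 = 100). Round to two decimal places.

Laspeyres quantity index uses base-period prices as weights.
ΣP(t=0)·Q(t=1) = 246×13 + 839×7 + 77×22 + 14026×11 + 2078×2 = 3198 + 5873 + 1694 + 154286 + 4156 = 169207
ΣP(t=0)·Q(t=0) = 246×11 + 839×7 + 77×27 + 14026×11 + 2078×3 = 2706 + 5873 + 2079 + 154286 + 6234 = 171178
Index = 169207 / 171178 × 100 = 98.8486

98.85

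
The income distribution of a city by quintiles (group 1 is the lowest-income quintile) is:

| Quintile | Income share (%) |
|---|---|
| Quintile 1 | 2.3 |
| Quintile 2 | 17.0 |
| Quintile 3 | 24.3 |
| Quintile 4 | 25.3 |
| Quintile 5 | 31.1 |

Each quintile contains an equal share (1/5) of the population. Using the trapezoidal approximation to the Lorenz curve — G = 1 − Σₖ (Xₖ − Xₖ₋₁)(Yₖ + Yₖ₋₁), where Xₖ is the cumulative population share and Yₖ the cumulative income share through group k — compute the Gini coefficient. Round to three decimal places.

Cumulative income shares Yₖ: 0.0230, 0.1930, 0.4360, 0.6890, 1.0000
Σ (Xₖ−Xₖ₋₁)(Yₖ+Yₖ₋₁) = (1/5)(0.0230+0.0000) + (1/5)(0.1930+0.0230) + (1/5)(0.4360+0.1930) + (1/5)(0.6890+0.4360) + (1/5)(1.0000+0.6890)
  = 0.0046 + 0.0432 + 0.1258 + 0.2250 + 0.3378 = 0.7364
G = 1 − 0.7364 = 0.2636

0.264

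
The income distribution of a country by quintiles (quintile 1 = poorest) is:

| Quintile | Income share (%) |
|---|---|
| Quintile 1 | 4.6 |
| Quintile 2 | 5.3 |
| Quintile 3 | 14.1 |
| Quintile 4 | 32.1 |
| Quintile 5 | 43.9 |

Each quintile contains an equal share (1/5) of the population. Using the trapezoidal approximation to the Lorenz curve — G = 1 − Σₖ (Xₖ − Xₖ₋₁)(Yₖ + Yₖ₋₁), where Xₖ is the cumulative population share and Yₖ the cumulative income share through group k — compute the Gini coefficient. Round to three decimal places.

Cumulative income shares Yₖ: 0.0460, 0.0990, 0.2400, 0.5610, 1.0000
Σ (Xₖ−Xₖ₋₁)(Yₖ+Yₖ₋₁) = (1/5)(0.0460+0.0000) + (1/5)(0.0990+0.0460) + (1/5)(0.2400+0.0990) + (1/5)(0.5610+0.2400) + (1/5)(1.0000+0.5610)
  = 0.0092 + 0.0290 + 0.0678 + 0.1602 + 0.3122 = 0.5784
G = 1 − 0.5784 = 0.4216

0.422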